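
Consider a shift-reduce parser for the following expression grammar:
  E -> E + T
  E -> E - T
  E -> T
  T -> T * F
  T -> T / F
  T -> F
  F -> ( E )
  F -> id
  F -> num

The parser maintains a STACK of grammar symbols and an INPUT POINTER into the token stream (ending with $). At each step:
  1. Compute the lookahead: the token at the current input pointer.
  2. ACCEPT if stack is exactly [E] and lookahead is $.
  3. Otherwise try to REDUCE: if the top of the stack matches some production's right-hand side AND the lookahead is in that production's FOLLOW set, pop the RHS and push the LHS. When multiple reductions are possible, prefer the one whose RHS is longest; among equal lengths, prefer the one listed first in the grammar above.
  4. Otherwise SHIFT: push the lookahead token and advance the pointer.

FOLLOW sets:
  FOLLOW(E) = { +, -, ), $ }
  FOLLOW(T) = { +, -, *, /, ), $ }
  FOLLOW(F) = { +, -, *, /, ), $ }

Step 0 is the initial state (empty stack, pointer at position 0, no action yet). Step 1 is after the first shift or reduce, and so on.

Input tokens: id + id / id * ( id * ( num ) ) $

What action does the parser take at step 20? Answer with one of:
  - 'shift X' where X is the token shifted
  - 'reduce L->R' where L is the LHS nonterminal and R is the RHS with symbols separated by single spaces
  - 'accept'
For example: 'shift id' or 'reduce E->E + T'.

Answer: shift num

Derivation:
Step 1: shift id. Stack=[id] ptr=1 lookahead=+ remaining=[+ id / id * ( id * ( num ) ) $]
Step 2: reduce F->id. Stack=[F] ptr=1 lookahead=+ remaining=[+ id / id * ( id * ( num ) ) $]
Step 3: reduce T->F. Stack=[T] ptr=1 lookahead=+ remaining=[+ id / id * ( id * ( num ) ) $]
Step 4: reduce E->T. Stack=[E] ptr=1 lookahead=+ remaining=[+ id / id * ( id * ( num ) ) $]
Step 5: shift +. Stack=[E +] ptr=2 lookahead=id remaining=[id / id * ( id * ( num ) ) $]
Step 6: shift id. Stack=[E + id] ptr=3 lookahead=/ remaining=[/ id * ( id * ( num ) ) $]
Step 7: reduce F->id. Stack=[E + F] ptr=3 lookahead=/ remaining=[/ id * ( id * ( num ) ) $]
Step 8: reduce T->F. Stack=[E + T] ptr=3 lookahead=/ remaining=[/ id * ( id * ( num ) ) $]
Step 9: shift /. Stack=[E + T /] ptr=4 lookahead=id remaining=[id * ( id * ( num ) ) $]
Step 10: shift id. Stack=[E + T / id] ptr=5 lookahead=* remaining=[* ( id * ( num ) ) $]
Step 11: reduce F->id. Stack=[E + T / F] ptr=5 lookahead=* remaining=[* ( id * ( num ) ) $]
Step 12: reduce T->T / F. Stack=[E + T] ptr=5 lookahead=* remaining=[* ( id * ( num ) ) $]
Step 13: shift *. Stack=[E + T *] ptr=6 lookahead=( remaining=[( id * ( num ) ) $]
Step 14: shift (. Stack=[E + T * (] ptr=7 lookahead=id remaining=[id * ( num ) ) $]
Step 15: shift id. Stack=[E + T * ( id] ptr=8 lookahead=* remaining=[* ( num ) ) $]
Step 16: reduce F->id. Stack=[E + T * ( F] ptr=8 lookahead=* remaining=[* ( num ) ) $]
Step 17: reduce T->F. Stack=[E + T * ( T] ptr=8 lookahead=* remaining=[* ( num ) ) $]
Step 18: shift *. Stack=[E + T * ( T *] ptr=9 lookahead=( remaining=[( num ) ) $]
Step 19: shift (. Stack=[E + T * ( T * (] ptr=10 lookahead=num remaining=[num ) ) $]
Step 20: shift num. Stack=[E + T * ( T * ( num] ptr=11 lookahead=) remaining=[) ) $]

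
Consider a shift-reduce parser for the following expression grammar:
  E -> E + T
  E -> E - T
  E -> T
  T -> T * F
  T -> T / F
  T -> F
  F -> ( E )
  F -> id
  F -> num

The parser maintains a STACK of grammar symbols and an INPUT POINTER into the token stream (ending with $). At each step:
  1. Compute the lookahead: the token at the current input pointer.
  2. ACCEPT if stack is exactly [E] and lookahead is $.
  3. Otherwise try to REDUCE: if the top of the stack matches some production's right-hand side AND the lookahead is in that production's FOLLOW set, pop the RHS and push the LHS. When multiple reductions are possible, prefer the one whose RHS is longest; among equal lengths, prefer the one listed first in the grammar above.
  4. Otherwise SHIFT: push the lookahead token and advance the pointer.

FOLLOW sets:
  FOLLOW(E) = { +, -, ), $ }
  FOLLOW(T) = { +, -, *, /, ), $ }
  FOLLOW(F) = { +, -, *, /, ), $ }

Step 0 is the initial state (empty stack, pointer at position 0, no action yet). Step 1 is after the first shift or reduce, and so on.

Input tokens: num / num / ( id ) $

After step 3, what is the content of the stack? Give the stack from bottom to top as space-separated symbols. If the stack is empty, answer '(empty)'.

Step 1: shift num. Stack=[num] ptr=1 lookahead=/ remaining=[/ num / ( id ) $]
Step 2: reduce F->num. Stack=[F] ptr=1 lookahead=/ remaining=[/ num / ( id ) $]
Step 3: reduce T->F. Stack=[T] ptr=1 lookahead=/ remaining=[/ num / ( id ) $]

Answer: T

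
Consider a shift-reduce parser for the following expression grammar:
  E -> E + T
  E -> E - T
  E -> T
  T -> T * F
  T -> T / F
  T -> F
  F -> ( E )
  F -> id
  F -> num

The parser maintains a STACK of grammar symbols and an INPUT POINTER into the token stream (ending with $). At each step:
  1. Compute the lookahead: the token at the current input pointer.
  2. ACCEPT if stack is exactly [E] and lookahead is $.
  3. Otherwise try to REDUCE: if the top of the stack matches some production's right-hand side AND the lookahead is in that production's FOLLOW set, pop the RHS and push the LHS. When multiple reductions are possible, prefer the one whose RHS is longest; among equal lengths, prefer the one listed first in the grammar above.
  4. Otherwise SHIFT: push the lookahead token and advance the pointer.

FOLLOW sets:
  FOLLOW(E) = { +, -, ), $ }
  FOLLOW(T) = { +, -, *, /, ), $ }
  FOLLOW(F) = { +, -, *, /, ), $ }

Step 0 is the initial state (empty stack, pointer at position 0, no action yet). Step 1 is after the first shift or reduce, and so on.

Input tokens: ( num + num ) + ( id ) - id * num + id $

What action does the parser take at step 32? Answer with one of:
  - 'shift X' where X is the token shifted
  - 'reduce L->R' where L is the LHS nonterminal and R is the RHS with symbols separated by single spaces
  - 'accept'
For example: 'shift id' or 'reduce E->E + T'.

Step 1: shift (. Stack=[(] ptr=1 lookahead=num remaining=[num + num ) + ( id ) - id * num + id $]
Step 2: shift num. Stack=[( num] ptr=2 lookahead=+ remaining=[+ num ) + ( id ) - id * num + id $]
Step 3: reduce F->num. Stack=[( F] ptr=2 lookahead=+ remaining=[+ num ) + ( id ) - id * num + id $]
Step 4: reduce T->F. Stack=[( T] ptr=2 lookahead=+ remaining=[+ num ) + ( id ) - id * num + id $]
Step 5: reduce E->T. Stack=[( E] ptr=2 lookahead=+ remaining=[+ num ) + ( id ) - id * num + id $]
Step 6: shift +. Stack=[( E +] ptr=3 lookahead=num remaining=[num ) + ( id ) - id * num + id $]
Step 7: shift num. Stack=[( E + num] ptr=4 lookahead=) remaining=[) + ( id ) - id * num + id $]
Step 8: reduce F->num. Stack=[( E + F] ptr=4 lookahead=) remaining=[) + ( id ) - id * num + id $]
Step 9: reduce T->F. Stack=[( E + T] ptr=4 lookahead=) remaining=[) + ( id ) - id * num + id $]
Step 10: reduce E->E + T. Stack=[( E] ptr=4 lookahead=) remaining=[) + ( id ) - id * num + id $]
Step 11: shift ). Stack=[( E )] ptr=5 lookahead=+ remaining=[+ ( id ) - id * num + id $]
Step 12: reduce F->( E ). Stack=[F] ptr=5 lookahead=+ remaining=[+ ( id ) - id * num + id $]
Step 13: reduce T->F. Stack=[T] ptr=5 lookahead=+ remaining=[+ ( id ) - id * num + id $]
Step 14: reduce E->T. Stack=[E] ptr=5 lookahead=+ remaining=[+ ( id ) - id * num + id $]
Step 15: shift +. Stack=[E +] ptr=6 lookahead=( remaining=[( id ) - id * num + id $]
Step 16: shift (. Stack=[E + (] ptr=7 lookahead=id remaining=[id ) - id * num + id $]
Step 17: shift id. Stack=[E + ( id] ptr=8 lookahead=) remaining=[) - id * num + id $]
Step 18: reduce F->id. Stack=[E + ( F] ptr=8 lookahead=) remaining=[) - id * num + id $]
Step 19: reduce T->F. Stack=[E + ( T] ptr=8 lookahead=) remaining=[) - id * num + id $]
Step 20: reduce E->T. Stack=[E + ( E] ptr=8 lookahead=) remaining=[) - id * num + id $]
Step 21: shift ). Stack=[E + ( E )] ptr=9 lookahead=- remaining=[- id * num + id $]
Step 22: reduce F->( E ). Stack=[E + F] ptr=9 lookahead=- remaining=[- id * num + id $]
Step 23: reduce T->F. Stack=[E + T] ptr=9 lookahead=- remaining=[- id * num + id $]
Step 24: reduce E->E + T. Stack=[E] ptr=9 lookahead=- remaining=[- id * num + id $]
Step 25: shift -. Stack=[E -] ptr=10 lookahead=id remaining=[id * num + id $]
Step 26: shift id. Stack=[E - id] ptr=11 lookahead=* remaining=[* num + id $]
Step 27: reduce F->id. Stack=[E - F] ptr=11 lookahead=* remaining=[* num + id $]
Step 28: reduce T->F. Stack=[E - T] ptr=11 lookahead=* remaining=[* num + id $]
Step 29: shift *. Stack=[E - T *] ptr=12 lookahead=num remaining=[num + id $]
Step 30: shift num. Stack=[E - T * num] ptr=13 lookahead=+ remaining=[+ id $]
Step 31: reduce F->num. Stack=[E - T * F] ptr=13 lookahead=+ remaining=[+ id $]
Step 32: reduce T->T * F. Stack=[E - T] ptr=13 lookahead=+ remaining=[+ id $]

Answer: reduce T->T * F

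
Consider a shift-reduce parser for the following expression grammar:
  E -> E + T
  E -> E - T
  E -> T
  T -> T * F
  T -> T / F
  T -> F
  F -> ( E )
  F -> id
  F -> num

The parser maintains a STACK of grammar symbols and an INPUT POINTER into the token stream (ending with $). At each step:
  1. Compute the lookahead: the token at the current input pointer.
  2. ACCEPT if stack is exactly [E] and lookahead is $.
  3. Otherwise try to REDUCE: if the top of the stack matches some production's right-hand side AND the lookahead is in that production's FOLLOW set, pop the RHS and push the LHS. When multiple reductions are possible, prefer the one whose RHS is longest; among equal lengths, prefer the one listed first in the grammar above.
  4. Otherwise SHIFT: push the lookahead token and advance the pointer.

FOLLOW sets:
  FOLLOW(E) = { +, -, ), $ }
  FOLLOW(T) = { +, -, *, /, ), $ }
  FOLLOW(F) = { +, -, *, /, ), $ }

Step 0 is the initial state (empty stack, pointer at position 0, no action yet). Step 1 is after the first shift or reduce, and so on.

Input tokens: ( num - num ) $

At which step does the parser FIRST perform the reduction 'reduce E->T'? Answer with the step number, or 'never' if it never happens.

Step 1: shift (. Stack=[(] ptr=1 lookahead=num remaining=[num - num ) $]
Step 2: shift num. Stack=[( num] ptr=2 lookahead=- remaining=[- num ) $]
Step 3: reduce F->num. Stack=[( F] ptr=2 lookahead=- remaining=[- num ) $]
Step 4: reduce T->F. Stack=[( T] ptr=2 lookahead=- remaining=[- num ) $]
Step 5: reduce E->T. Stack=[( E] ptr=2 lookahead=- remaining=[- num ) $]

Answer: 5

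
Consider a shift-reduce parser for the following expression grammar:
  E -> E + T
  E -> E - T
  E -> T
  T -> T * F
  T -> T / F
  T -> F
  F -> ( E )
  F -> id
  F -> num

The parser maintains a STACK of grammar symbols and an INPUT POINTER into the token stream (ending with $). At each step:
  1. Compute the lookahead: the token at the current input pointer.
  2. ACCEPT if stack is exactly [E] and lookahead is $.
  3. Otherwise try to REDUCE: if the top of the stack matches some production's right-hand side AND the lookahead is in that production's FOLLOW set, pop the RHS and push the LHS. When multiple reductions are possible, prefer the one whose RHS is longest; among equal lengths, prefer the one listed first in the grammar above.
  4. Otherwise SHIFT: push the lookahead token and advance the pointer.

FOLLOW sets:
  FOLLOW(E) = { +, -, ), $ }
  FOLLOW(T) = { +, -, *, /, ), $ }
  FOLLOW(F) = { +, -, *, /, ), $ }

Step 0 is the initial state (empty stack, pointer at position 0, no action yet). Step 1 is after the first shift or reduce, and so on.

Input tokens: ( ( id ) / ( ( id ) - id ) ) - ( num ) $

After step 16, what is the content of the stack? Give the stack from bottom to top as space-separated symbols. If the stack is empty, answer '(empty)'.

Step 1: shift (. Stack=[(] ptr=1 lookahead=( remaining=[( id ) / ( ( id ) - id ) ) - ( num ) $]
Step 2: shift (. Stack=[( (] ptr=2 lookahead=id remaining=[id ) / ( ( id ) - id ) ) - ( num ) $]
Step 3: shift id. Stack=[( ( id] ptr=3 lookahead=) remaining=[) / ( ( id ) - id ) ) - ( num ) $]
Step 4: reduce F->id. Stack=[( ( F] ptr=3 lookahead=) remaining=[) / ( ( id ) - id ) ) - ( num ) $]
Step 5: reduce T->F. Stack=[( ( T] ptr=3 lookahead=) remaining=[) / ( ( id ) - id ) ) - ( num ) $]
Step 6: reduce E->T. Stack=[( ( E] ptr=3 lookahead=) remaining=[) / ( ( id ) - id ) ) - ( num ) $]
Step 7: shift ). Stack=[( ( E )] ptr=4 lookahead=/ remaining=[/ ( ( id ) - id ) ) - ( num ) $]
Step 8: reduce F->( E ). Stack=[( F] ptr=4 lookahead=/ remaining=[/ ( ( id ) - id ) ) - ( num ) $]
Step 9: reduce T->F. Stack=[( T] ptr=4 lookahead=/ remaining=[/ ( ( id ) - id ) ) - ( num ) $]
Step 10: shift /. Stack=[( T /] ptr=5 lookahead=( remaining=[( ( id ) - id ) ) - ( num ) $]
Step 11: shift (. Stack=[( T / (] ptr=6 lookahead=( remaining=[( id ) - id ) ) - ( num ) $]
Step 12: shift (. Stack=[( T / ( (] ptr=7 lookahead=id remaining=[id ) - id ) ) - ( num ) $]
Step 13: shift id. Stack=[( T / ( ( id] ptr=8 lookahead=) remaining=[) - id ) ) - ( num ) $]
Step 14: reduce F->id. Stack=[( T / ( ( F] ptr=8 lookahead=) remaining=[) - id ) ) - ( num ) $]
Step 15: reduce T->F. Stack=[( T / ( ( T] ptr=8 lookahead=) remaining=[) - id ) ) - ( num ) $]
Step 16: reduce E->T. Stack=[( T / ( ( E] ptr=8 lookahead=) remaining=[) - id ) ) - ( num ) $]

Answer: ( T / ( ( E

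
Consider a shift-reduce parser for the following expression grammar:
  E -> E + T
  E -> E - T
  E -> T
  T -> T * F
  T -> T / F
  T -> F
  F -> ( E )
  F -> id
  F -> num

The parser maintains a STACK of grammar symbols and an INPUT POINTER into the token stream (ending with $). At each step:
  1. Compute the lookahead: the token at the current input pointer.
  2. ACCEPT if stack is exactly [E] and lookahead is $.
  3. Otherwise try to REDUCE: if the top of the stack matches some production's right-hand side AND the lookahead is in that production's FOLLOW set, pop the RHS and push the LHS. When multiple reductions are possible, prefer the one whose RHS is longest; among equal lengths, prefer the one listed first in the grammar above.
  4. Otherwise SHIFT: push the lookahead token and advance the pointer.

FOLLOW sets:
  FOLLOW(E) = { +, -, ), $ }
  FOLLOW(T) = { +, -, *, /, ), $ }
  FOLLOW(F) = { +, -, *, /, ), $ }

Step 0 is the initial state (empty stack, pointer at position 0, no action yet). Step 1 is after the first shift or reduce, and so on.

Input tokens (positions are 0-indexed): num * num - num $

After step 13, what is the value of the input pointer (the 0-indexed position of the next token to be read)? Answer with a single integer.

Answer: 5

Derivation:
Step 1: shift num. Stack=[num] ptr=1 lookahead=* remaining=[* num - num $]
Step 2: reduce F->num. Stack=[F] ptr=1 lookahead=* remaining=[* num - num $]
Step 3: reduce T->F. Stack=[T] ptr=1 lookahead=* remaining=[* num - num $]
Step 4: shift *. Stack=[T *] ptr=2 lookahead=num remaining=[num - num $]
Step 5: shift num. Stack=[T * num] ptr=3 lookahead=- remaining=[- num $]
Step 6: reduce F->num. Stack=[T * F] ptr=3 lookahead=- remaining=[- num $]
Step 7: reduce T->T * F. Stack=[T] ptr=3 lookahead=- remaining=[- num $]
Step 8: reduce E->T. Stack=[E] ptr=3 lookahead=- remaining=[- num $]
Step 9: shift -. Stack=[E -] ptr=4 lookahead=num remaining=[num $]
Step 10: shift num. Stack=[E - num] ptr=5 lookahead=$ remaining=[$]
Step 11: reduce F->num. Stack=[E - F] ptr=5 lookahead=$ remaining=[$]
Step 12: reduce T->F. Stack=[E - T] ptr=5 lookahead=$ remaining=[$]
Step 13: reduce E->E - T. Stack=[E] ptr=5 lookahead=$ remaining=[$]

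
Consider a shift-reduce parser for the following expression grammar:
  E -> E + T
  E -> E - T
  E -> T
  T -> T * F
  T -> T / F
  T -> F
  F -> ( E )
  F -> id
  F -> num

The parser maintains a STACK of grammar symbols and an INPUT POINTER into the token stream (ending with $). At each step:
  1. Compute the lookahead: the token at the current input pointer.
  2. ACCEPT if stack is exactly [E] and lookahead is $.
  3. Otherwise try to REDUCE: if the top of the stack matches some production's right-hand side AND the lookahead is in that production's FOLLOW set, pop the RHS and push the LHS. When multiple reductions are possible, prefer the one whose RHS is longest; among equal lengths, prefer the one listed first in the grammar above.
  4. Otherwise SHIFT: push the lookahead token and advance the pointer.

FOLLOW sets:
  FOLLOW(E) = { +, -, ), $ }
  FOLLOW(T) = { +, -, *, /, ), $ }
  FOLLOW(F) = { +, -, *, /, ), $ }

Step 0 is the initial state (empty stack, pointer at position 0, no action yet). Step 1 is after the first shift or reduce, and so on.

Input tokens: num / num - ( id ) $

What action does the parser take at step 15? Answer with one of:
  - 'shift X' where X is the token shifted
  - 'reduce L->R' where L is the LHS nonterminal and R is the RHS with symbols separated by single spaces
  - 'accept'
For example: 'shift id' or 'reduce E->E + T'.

Step 1: shift num. Stack=[num] ptr=1 lookahead=/ remaining=[/ num - ( id ) $]
Step 2: reduce F->num. Stack=[F] ptr=1 lookahead=/ remaining=[/ num - ( id ) $]
Step 3: reduce T->F. Stack=[T] ptr=1 lookahead=/ remaining=[/ num - ( id ) $]
Step 4: shift /. Stack=[T /] ptr=2 lookahead=num remaining=[num - ( id ) $]
Step 5: shift num. Stack=[T / num] ptr=3 lookahead=- remaining=[- ( id ) $]
Step 6: reduce F->num. Stack=[T / F] ptr=3 lookahead=- remaining=[- ( id ) $]
Step 7: reduce T->T / F. Stack=[T] ptr=3 lookahead=- remaining=[- ( id ) $]
Step 8: reduce E->T. Stack=[E] ptr=3 lookahead=- remaining=[- ( id ) $]
Step 9: shift -. Stack=[E -] ptr=4 lookahead=( remaining=[( id ) $]
Step 10: shift (. Stack=[E - (] ptr=5 lookahead=id remaining=[id ) $]
Step 11: shift id. Stack=[E - ( id] ptr=6 lookahead=) remaining=[) $]
Step 12: reduce F->id. Stack=[E - ( F] ptr=6 lookahead=) remaining=[) $]
Step 13: reduce T->F. Stack=[E - ( T] ptr=6 lookahead=) remaining=[) $]
Step 14: reduce E->T. Stack=[E - ( E] ptr=6 lookahead=) remaining=[) $]
Step 15: shift ). Stack=[E - ( E )] ptr=7 lookahead=$ remaining=[$]

Answer: shift )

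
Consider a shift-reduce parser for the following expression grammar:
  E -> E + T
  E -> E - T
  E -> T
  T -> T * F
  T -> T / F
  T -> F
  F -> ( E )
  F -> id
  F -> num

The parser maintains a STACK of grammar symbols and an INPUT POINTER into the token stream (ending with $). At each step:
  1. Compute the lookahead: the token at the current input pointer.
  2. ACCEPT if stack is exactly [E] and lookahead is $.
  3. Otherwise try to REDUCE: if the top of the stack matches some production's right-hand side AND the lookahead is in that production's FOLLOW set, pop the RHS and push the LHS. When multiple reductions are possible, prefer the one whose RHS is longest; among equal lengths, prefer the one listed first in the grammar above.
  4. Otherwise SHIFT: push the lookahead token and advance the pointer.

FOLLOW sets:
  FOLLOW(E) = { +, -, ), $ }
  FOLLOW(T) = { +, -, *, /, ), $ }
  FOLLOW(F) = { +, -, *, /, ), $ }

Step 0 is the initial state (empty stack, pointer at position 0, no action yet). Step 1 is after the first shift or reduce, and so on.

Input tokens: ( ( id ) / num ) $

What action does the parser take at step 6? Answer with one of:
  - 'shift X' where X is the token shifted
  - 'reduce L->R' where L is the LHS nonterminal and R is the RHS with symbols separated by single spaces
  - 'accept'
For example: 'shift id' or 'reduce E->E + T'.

Answer: reduce E->T

Derivation:
Step 1: shift (. Stack=[(] ptr=1 lookahead=( remaining=[( id ) / num ) $]
Step 2: shift (. Stack=[( (] ptr=2 lookahead=id remaining=[id ) / num ) $]
Step 3: shift id. Stack=[( ( id] ptr=3 lookahead=) remaining=[) / num ) $]
Step 4: reduce F->id. Stack=[( ( F] ptr=3 lookahead=) remaining=[) / num ) $]
Step 5: reduce T->F. Stack=[( ( T] ptr=3 lookahead=) remaining=[) / num ) $]
Step 6: reduce E->T. Stack=[( ( E] ptr=3 lookahead=) remaining=[) / num ) $]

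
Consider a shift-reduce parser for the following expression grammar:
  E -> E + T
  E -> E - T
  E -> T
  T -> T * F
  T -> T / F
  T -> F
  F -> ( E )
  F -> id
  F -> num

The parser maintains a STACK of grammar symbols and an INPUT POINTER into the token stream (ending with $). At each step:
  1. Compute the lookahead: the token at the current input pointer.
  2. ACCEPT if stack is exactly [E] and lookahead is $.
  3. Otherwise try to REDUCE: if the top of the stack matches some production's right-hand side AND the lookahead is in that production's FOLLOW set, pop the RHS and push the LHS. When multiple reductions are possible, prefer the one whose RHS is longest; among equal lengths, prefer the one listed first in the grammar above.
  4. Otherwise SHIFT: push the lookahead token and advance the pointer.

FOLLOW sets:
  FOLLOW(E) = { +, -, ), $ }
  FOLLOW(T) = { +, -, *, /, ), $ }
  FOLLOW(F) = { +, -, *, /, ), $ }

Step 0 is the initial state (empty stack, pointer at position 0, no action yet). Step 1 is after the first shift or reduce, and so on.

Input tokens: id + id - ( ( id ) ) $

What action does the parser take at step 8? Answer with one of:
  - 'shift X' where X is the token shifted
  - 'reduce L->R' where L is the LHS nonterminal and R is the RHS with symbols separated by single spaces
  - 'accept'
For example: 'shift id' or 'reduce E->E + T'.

Answer: reduce T->F

Derivation:
Step 1: shift id. Stack=[id] ptr=1 lookahead=+ remaining=[+ id - ( ( id ) ) $]
Step 2: reduce F->id. Stack=[F] ptr=1 lookahead=+ remaining=[+ id - ( ( id ) ) $]
Step 3: reduce T->F. Stack=[T] ptr=1 lookahead=+ remaining=[+ id - ( ( id ) ) $]
Step 4: reduce E->T. Stack=[E] ptr=1 lookahead=+ remaining=[+ id - ( ( id ) ) $]
Step 5: shift +. Stack=[E +] ptr=2 lookahead=id remaining=[id - ( ( id ) ) $]
Step 6: shift id. Stack=[E + id] ptr=3 lookahead=- remaining=[- ( ( id ) ) $]
Step 7: reduce F->id. Stack=[E + F] ptr=3 lookahead=- remaining=[- ( ( id ) ) $]
Step 8: reduce T->F. Stack=[E + T] ptr=3 lookahead=- remaining=[- ( ( id ) ) $]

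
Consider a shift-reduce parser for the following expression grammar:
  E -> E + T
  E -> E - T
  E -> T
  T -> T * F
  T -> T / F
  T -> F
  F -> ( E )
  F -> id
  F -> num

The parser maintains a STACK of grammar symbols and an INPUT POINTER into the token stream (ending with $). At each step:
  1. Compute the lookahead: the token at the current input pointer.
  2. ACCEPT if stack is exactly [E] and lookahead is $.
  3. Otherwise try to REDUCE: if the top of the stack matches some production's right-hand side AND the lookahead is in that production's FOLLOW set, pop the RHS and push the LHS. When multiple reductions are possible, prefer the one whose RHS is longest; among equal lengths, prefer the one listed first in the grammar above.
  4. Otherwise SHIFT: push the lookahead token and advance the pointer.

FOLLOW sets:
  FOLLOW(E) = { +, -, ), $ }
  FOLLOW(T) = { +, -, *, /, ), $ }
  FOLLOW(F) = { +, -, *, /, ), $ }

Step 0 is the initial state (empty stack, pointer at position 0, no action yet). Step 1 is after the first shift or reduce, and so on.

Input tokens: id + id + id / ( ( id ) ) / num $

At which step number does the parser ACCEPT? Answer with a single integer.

Step 1: shift id. Stack=[id] ptr=1 lookahead=+ remaining=[+ id + id / ( ( id ) ) / num $]
Step 2: reduce F->id. Stack=[F] ptr=1 lookahead=+ remaining=[+ id + id / ( ( id ) ) / num $]
Step 3: reduce T->F. Stack=[T] ptr=1 lookahead=+ remaining=[+ id + id / ( ( id ) ) / num $]
Step 4: reduce E->T. Stack=[E] ptr=1 lookahead=+ remaining=[+ id + id / ( ( id ) ) / num $]
Step 5: shift +. Stack=[E +] ptr=2 lookahead=id remaining=[id + id / ( ( id ) ) / num $]
Step 6: shift id. Stack=[E + id] ptr=3 lookahead=+ remaining=[+ id / ( ( id ) ) / num $]
Step 7: reduce F->id. Stack=[E + F] ptr=3 lookahead=+ remaining=[+ id / ( ( id ) ) / num $]
Step 8: reduce T->F. Stack=[E + T] ptr=3 lookahead=+ remaining=[+ id / ( ( id ) ) / num $]
Step 9: reduce E->E + T. Stack=[E] ptr=3 lookahead=+ remaining=[+ id / ( ( id ) ) / num $]
Step 10: shift +. Stack=[E +] ptr=4 lookahead=id remaining=[id / ( ( id ) ) / num $]
Step 11: shift id. Stack=[E + id] ptr=5 lookahead=/ remaining=[/ ( ( id ) ) / num $]
Step 12: reduce F->id. Stack=[E + F] ptr=5 lookahead=/ remaining=[/ ( ( id ) ) / num $]
Step 13: reduce T->F. Stack=[E + T] ptr=5 lookahead=/ remaining=[/ ( ( id ) ) / num $]
Step 14: shift /. Stack=[E + T /] ptr=6 lookahead=( remaining=[( ( id ) ) / num $]
Step 15: shift (. Stack=[E + T / (] ptr=7 lookahead=( remaining=[( id ) ) / num $]
Step 16: shift (. Stack=[E + T / ( (] ptr=8 lookahead=id remaining=[id ) ) / num $]
Step 17: shift id. Stack=[E + T / ( ( id] ptr=9 lookahead=) remaining=[) ) / num $]
Step 18: reduce F->id. Stack=[E + T / ( ( F] ptr=9 lookahead=) remaining=[) ) / num $]
Step 19: reduce T->F. Stack=[E + T / ( ( T] ptr=9 lookahead=) remaining=[) ) / num $]
Step 20: reduce E->T. Stack=[E + T / ( ( E] ptr=9 lookahead=) remaining=[) ) / num $]
Step 21: shift ). Stack=[E + T / ( ( E )] ptr=10 lookahead=) remaining=[) / num $]
Step 22: reduce F->( E ). Stack=[E + T / ( F] ptr=10 lookahead=) remaining=[) / num $]
Step 23: reduce T->F. Stack=[E + T / ( T] ptr=10 lookahead=) remaining=[) / num $]
Step 24: reduce E->T. Stack=[E + T / ( E] ptr=10 lookahead=) remaining=[) / num $]
Step 25: shift ). Stack=[E + T / ( E )] ptr=11 lookahead=/ remaining=[/ num $]
Step 26: reduce F->( E ). Stack=[E + T / F] ptr=11 lookahead=/ remaining=[/ num $]
Step 27: reduce T->T / F. Stack=[E + T] ptr=11 lookahead=/ remaining=[/ num $]
Step 28: shift /. Stack=[E + T /] ptr=12 lookahead=num remaining=[num $]
Step 29: shift num. Stack=[E + T / num] ptr=13 lookahead=$ remaining=[$]
Step 30: reduce F->num. Stack=[E + T / F] ptr=13 lookahead=$ remaining=[$]
Step 31: reduce T->T / F. Stack=[E + T] ptr=13 lookahead=$ remaining=[$]
Step 32: reduce E->E + T. Stack=[E] ptr=13 lookahead=$ remaining=[$]
Step 33: accept. Stack=[E] ptr=13 lookahead=$ remaining=[$]

Answer: 33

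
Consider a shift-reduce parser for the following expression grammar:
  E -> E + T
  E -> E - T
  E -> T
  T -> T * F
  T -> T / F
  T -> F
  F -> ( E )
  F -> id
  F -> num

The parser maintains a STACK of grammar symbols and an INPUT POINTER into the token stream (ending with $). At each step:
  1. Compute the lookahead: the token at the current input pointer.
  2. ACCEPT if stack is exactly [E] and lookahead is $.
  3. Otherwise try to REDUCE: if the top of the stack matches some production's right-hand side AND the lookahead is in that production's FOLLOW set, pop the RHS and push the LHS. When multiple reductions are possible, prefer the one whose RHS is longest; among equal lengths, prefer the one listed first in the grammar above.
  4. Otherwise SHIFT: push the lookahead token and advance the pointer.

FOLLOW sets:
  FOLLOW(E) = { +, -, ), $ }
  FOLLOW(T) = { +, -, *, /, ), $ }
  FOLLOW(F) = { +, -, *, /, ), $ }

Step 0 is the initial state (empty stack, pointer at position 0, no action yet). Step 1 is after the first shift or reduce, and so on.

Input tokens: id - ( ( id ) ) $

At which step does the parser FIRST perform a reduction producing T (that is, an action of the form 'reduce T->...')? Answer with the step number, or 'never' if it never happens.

Step 1: shift id. Stack=[id] ptr=1 lookahead=- remaining=[- ( ( id ) ) $]
Step 2: reduce F->id. Stack=[F] ptr=1 lookahead=- remaining=[- ( ( id ) ) $]
Step 3: reduce T->F. Stack=[T] ptr=1 lookahead=- remaining=[- ( ( id ) ) $]

Answer: 3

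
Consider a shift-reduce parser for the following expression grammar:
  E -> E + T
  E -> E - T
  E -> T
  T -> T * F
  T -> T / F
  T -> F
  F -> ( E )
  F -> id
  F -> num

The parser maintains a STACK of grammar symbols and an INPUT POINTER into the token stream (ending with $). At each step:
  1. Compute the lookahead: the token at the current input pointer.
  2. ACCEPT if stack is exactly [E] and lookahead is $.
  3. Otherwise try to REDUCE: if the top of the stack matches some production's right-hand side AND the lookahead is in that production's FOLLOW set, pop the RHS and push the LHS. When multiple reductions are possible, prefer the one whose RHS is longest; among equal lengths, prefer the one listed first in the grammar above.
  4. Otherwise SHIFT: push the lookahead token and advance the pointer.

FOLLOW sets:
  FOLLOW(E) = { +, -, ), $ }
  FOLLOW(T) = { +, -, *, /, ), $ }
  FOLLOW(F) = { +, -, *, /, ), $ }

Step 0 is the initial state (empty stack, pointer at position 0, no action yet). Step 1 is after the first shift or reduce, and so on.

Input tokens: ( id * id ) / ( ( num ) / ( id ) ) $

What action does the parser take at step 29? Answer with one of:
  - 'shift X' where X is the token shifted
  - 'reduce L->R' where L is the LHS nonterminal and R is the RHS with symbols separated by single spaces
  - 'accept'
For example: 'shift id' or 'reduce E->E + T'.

Answer: shift )

Derivation:
Step 1: shift (. Stack=[(] ptr=1 lookahead=id remaining=[id * id ) / ( ( num ) / ( id ) ) $]
Step 2: shift id. Stack=[( id] ptr=2 lookahead=* remaining=[* id ) / ( ( num ) / ( id ) ) $]
Step 3: reduce F->id. Stack=[( F] ptr=2 lookahead=* remaining=[* id ) / ( ( num ) / ( id ) ) $]
Step 4: reduce T->F. Stack=[( T] ptr=2 lookahead=* remaining=[* id ) / ( ( num ) / ( id ) ) $]
Step 5: shift *. Stack=[( T *] ptr=3 lookahead=id remaining=[id ) / ( ( num ) / ( id ) ) $]
Step 6: shift id. Stack=[( T * id] ptr=4 lookahead=) remaining=[) / ( ( num ) / ( id ) ) $]
Step 7: reduce F->id. Stack=[( T * F] ptr=4 lookahead=) remaining=[) / ( ( num ) / ( id ) ) $]
Step 8: reduce T->T * F. Stack=[( T] ptr=4 lookahead=) remaining=[) / ( ( num ) / ( id ) ) $]
Step 9: reduce E->T. Stack=[( E] ptr=4 lookahead=) remaining=[) / ( ( num ) / ( id ) ) $]
Step 10: shift ). Stack=[( E )] ptr=5 lookahead=/ remaining=[/ ( ( num ) / ( id ) ) $]
Step 11: reduce F->( E ). Stack=[F] ptr=5 lookahead=/ remaining=[/ ( ( num ) / ( id ) ) $]
Step 12: reduce T->F. Stack=[T] ptr=5 lookahead=/ remaining=[/ ( ( num ) / ( id ) ) $]
Step 13: shift /. Stack=[T /] ptr=6 lookahead=( remaining=[( ( num ) / ( id ) ) $]
Step 14: shift (. Stack=[T / (] ptr=7 lookahead=( remaining=[( num ) / ( id ) ) $]
Step 15: shift (. Stack=[T / ( (] ptr=8 lookahead=num remaining=[num ) / ( id ) ) $]
Step 16: shift num. Stack=[T / ( ( num] ptr=9 lookahead=) remaining=[) / ( id ) ) $]
Step 17: reduce F->num. Stack=[T / ( ( F] ptr=9 lookahead=) remaining=[) / ( id ) ) $]
Step 18: reduce T->F. Stack=[T / ( ( T] ptr=9 lookahead=) remaining=[) / ( id ) ) $]
Step 19: reduce E->T. Stack=[T / ( ( E] ptr=9 lookahead=) remaining=[) / ( id ) ) $]
Step 20: shift ). Stack=[T / ( ( E )] ptr=10 lookahead=/ remaining=[/ ( id ) ) $]
Step 21: reduce F->( E ). Stack=[T / ( F] ptr=10 lookahead=/ remaining=[/ ( id ) ) $]
Step 22: reduce T->F. Stack=[T / ( T] ptr=10 lookahead=/ remaining=[/ ( id ) ) $]
Step 23: shift /. Stack=[T / ( T /] ptr=11 lookahead=( remaining=[( id ) ) $]
Step 24: shift (. Stack=[T / ( T / (] ptr=12 lookahead=id remaining=[id ) ) $]
Step 25: shift id. Stack=[T / ( T / ( id] ptr=13 lookahead=) remaining=[) ) $]
Step 26: reduce F->id. Stack=[T / ( T / ( F] ptr=13 lookahead=) remaining=[) ) $]
Step 27: reduce T->F. Stack=[T / ( T / ( T] ptr=13 lookahead=) remaining=[) ) $]
Step 28: reduce E->T. Stack=[T / ( T / ( E] ptr=13 lookahead=) remaining=[) ) $]
Step 29: shift ). Stack=[T / ( T / ( E )] ptr=14 lookahead=) remaining=[) $]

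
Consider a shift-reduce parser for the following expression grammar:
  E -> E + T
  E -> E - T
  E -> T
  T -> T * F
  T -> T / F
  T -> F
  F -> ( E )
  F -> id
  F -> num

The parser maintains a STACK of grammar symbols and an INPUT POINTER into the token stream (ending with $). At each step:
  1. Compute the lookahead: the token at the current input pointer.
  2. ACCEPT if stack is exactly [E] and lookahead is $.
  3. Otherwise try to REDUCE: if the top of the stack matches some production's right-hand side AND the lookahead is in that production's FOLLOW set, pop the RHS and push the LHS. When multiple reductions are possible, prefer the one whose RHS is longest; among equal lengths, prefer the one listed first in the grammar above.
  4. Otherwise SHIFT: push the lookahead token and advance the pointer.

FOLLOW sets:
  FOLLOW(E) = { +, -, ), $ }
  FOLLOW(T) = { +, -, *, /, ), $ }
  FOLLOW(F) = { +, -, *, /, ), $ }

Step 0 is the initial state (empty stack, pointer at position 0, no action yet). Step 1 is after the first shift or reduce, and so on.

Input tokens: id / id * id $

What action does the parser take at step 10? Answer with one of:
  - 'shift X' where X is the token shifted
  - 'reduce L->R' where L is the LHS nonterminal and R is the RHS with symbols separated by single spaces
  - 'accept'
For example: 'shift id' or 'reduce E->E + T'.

Step 1: shift id. Stack=[id] ptr=1 lookahead=/ remaining=[/ id * id $]
Step 2: reduce F->id. Stack=[F] ptr=1 lookahead=/ remaining=[/ id * id $]
Step 3: reduce T->F. Stack=[T] ptr=1 lookahead=/ remaining=[/ id * id $]
Step 4: shift /. Stack=[T /] ptr=2 lookahead=id remaining=[id * id $]
Step 5: shift id. Stack=[T / id] ptr=3 lookahead=* remaining=[* id $]
Step 6: reduce F->id. Stack=[T / F] ptr=3 lookahead=* remaining=[* id $]
Step 7: reduce T->T / F. Stack=[T] ptr=3 lookahead=* remaining=[* id $]
Step 8: shift *. Stack=[T *] ptr=4 lookahead=id remaining=[id $]
Step 9: shift id. Stack=[T * id] ptr=5 lookahead=$ remaining=[$]
Step 10: reduce F->id. Stack=[T * F] ptr=5 lookahead=$ remaining=[$]

Answer: reduce F->id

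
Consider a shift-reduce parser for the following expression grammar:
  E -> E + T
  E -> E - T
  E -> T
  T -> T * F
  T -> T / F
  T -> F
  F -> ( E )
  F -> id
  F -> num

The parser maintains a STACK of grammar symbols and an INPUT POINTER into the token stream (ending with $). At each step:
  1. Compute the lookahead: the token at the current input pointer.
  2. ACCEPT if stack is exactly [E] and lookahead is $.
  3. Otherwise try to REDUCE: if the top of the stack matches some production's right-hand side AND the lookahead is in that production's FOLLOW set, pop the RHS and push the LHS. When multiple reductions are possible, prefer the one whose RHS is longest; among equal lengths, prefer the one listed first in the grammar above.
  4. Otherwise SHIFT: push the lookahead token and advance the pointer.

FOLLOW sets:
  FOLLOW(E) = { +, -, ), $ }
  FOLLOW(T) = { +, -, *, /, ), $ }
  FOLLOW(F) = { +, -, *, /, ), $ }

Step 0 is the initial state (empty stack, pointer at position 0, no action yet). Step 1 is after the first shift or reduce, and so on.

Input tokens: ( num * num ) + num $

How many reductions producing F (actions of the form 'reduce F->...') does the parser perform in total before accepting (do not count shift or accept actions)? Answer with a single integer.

Step 1: shift (. Stack=[(] ptr=1 lookahead=num remaining=[num * num ) + num $]
Step 2: shift num. Stack=[( num] ptr=2 lookahead=* remaining=[* num ) + num $]
Step 3: reduce F->num. Stack=[( F] ptr=2 lookahead=* remaining=[* num ) + num $]
Step 4: reduce T->F. Stack=[( T] ptr=2 lookahead=* remaining=[* num ) + num $]
Step 5: shift *. Stack=[( T *] ptr=3 lookahead=num remaining=[num ) + num $]
Step 6: shift num. Stack=[( T * num] ptr=4 lookahead=) remaining=[) + num $]
Step 7: reduce F->num. Stack=[( T * F] ptr=4 lookahead=) remaining=[) + num $]
Step 8: reduce T->T * F. Stack=[( T] ptr=4 lookahead=) remaining=[) + num $]
Step 9: reduce E->T. Stack=[( E] ptr=4 lookahead=) remaining=[) + num $]
Step 10: shift ). Stack=[( E )] ptr=5 lookahead=+ remaining=[+ num $]
Step 11: reduce F->( E ). Stack=[F] ptr=5 lookahead=+ remaining=[+ num $]
Step 12: reduce T->F. Stack=[T] ptr=5 lookahead=+ remaining=[+ num $]
Step 13: reduce E->T. Stack=[E] ptr=5 lookahead=+ remaining=[+ num $]
Step 14: shift +. Stack=[E +] ptr=6 lookahead=num remaining=[num $]
Step 15: shift num. Stack=[E + num] ptr=7 lookahead=$ remaining=[$]
Step 16: reduce F->num. Stack=[E + F] ptr=7 lookahead=$ remaining=[$]
Step 17: reduce T->F. Stack=[E + T] ptr=7 lookahead=$ remaining=[$]
Step 18: reduce E->E + T. Stack=[E] ptr=7 lookahead=$ remaining=[$]
Step 19: accept. Stack=[E] ptr=7 lookahead=$ remaining=[$]

Answer: 4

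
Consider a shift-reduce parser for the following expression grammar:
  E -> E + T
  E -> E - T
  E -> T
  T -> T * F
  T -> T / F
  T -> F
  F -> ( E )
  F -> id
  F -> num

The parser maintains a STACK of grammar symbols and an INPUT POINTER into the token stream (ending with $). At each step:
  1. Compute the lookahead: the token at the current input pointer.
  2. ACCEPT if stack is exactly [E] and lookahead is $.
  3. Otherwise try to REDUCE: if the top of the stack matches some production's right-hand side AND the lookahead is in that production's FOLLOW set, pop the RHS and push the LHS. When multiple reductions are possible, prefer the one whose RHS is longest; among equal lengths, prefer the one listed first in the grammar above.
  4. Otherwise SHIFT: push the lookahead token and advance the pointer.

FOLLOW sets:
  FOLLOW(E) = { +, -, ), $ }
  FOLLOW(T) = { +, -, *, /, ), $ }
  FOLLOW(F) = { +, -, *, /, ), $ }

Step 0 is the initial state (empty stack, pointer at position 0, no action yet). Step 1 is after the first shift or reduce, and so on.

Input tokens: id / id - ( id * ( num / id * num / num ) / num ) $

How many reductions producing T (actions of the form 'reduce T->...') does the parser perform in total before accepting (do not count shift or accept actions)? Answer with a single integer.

Step 1: shift id. Stack=[id] ptr=1 lookahead=/ remaining=[/ id - ( id * ( num / id * num / num ) / num ) $]
Step 2: reduce F->id. Stack=[F] ptr=1 lookahead=/ remaining=[/ id - ( id * ( num / id * num / num ) / num ) $]
Step 3: reduce T->F. Stack=[T] ptr=1 lookahead=/ remaining=[/ id - ( id * ( num / id * num / num ) / num ) $]
Step 4: shift /. Stack=[T /] ptr=2 lookahead=id remaining=[id - ( id * ( num / id * num / num ) / num ) $]
Step 5: shift id. Stack=[T / id] ptr=3 lookahead=- remaining=[- ( id * ( num / id * num / num ) / num ) $]
Step 6: reduce F->id. Stack=[T / F] ptr=3 lookahead=- remaining=[- ( id * ( num / id * num / num ) / num ) $]
Step 7: reduce T->T / F. Stack=[T] ptr=3 lookahead=- remaining=[- ( id * ( num / id * num / num ) / num ) $]
Step 8: reduce E->T. Stack=[E] ptr=3 lookahead=- remaining=[- ( id * ( num / id * num / num ) / num ) $]
Step 9: shift -. Stack=[E -] ptr=4 lookahead=( remaining=[( id * ( num / id * num / num ) / num ) $]
Step 10: shift (. Stack=[E - (] ptr=5 lookahead=id remaining=[id * ( num / id * num / num ) / num ) $]
Step 11: shift id. Stack=[E - ( id] ptr=6 lookahead=* remaining=[* ( num / id * num / num ) / num ) $]
Step 12: reduce F->id. Stack=[E - ( F] ptr=6 lookahead=* remaining=[* ( num / id * num / num ) / num ) $]
Step 13: reduce T->F. Stack=[E - ( T] ptr=6 lookahead=* remaining=[* ( num / id * num / num ) / num ) $]
Step 14: shift *. Stack=[E - ( T *] ptr=7 lookahead=( remaining=[( num / id * num / num ) / num ) $]
Step 15: shift (. Stack=[E - ( T * (] ptr=8 lookahead=num remaining=[num / id * num / num ) / num ) $]
Step 16: shift num. Stack=[E - ( T * ( num] ptr=9 lookahead=/ remaining=[/ id * num / num ) / num ) $]
Step 17: reduce F->num. Stack=[E - ( T * ( F] ptr=9 lookahead=/ remaining=[/ id * num / num ) / num ) $]
Step 18: reduce T->F. Stack=[E - ( T * ( T] ptr=9 lookahead=/ remaining=[/ id * num / num ) / num ) $]
Step 19: shift /. Stack=[E - ( T * ( T /] ptr=10 lookahead=id remaining=[id * num / num ) / num ) $]
Step 20: shift id. Stack=[E - ( T * ( T / id] ptr=11 lookahead=* remaining=[* num / num ) / num ) $]
Step 21: reduce F->id. Stack=[E - ( T * ( T / F] ptr=11 lookahead=* remaining=[* num / num ) / num ) $]
Step 22: reduce T->T / F. Stack=[E - ( T * ( T] ptr=11 lookahead=* remaining=[* num / num ) / num ) $]
Step 23: shift *. Stack=[E - ( T * ( T *] ptr=12 lookahead=num remaining=[num / num ) / num ) $]
Step 24: shift num. Stack=[E - ( T * ( T * num] ptr=13 lookahead=/ remaining=[/ num ) / num ) $]
Step 25: reduce F->num. Stack=[E - ( T * ( T * F] ptr=13 lookahead=/ remaining=[/ num ) / num ) $]
Step 26: reduce T->T * F. Stack=[E - ( T * ( T] ptr=13 lookahead=/ remaining=[/ num ) / num ) $]
Step 27: shift /. Stack=[E - ( T * ( T /] ptr=14 lookahead=num remaining=[num ) / num ) $]
Step 28: shift num. Stack=[E - ( T * ( T / num] ptr=15 lookahead=) remaining=[) / num ) $]
Step 29: reduce F->num. Stack=[E - ( T * ( T / F] ptr=15 lookahead=) remaining=[) / num ) $]
Step 30: reduce T->T / F. Stack=[E - ( T * ( T] ptr=15 lookahead=) remaining=[) / num ) $]
Step 31: reduce E->T. Stack=[E - ( T * ( E] ptr=15 lookahead=) remaining=[) / num ) $]
Step 32: shift ). Stack=[E - ( T * ( E )] ptr=16 lookahead=/ remaining=[/ num ) $]
Step 33: reduce F->( E ). Stack=[E - ( T * F] ptr=16 lookahead=/ remaining=[/ num ) $]
Step 34: reduce T->T * F. Stack=[E - ( T] ptr=16 lookahead=/ remaining=[/ num ) $]
Step 35: shift /. Stack=[E - ( T /] ptr=17 lookahead=num remaining=[num ) $]
Step 36: shift num. Stack=[E - ( T / num] ptr=18 lookahead=) remaining=[) $]
Step 37: reduce F->num. Stack=[E - ( T / F] ptr=18 lookahead=) remaining=[) $]
Step 38: reduce T->T / F. Stack=[E - ( T] ptr=18 lookahead=) remaining=[) $]
Step 39: reduce E->T. Stack=[E - ( E] ptr=18 lookahead=) remaining=[) $]
Step 40: shift ). Stack=[E - ( E )] ptr=19 lookahead=$ remaining=[$]
Step 41: reduce F->( E ). Stack=[E - F] ptr=19 lookahead=$ remaining=[$]
Step 42: reduce T->F. Stack=[E - T] ptr=19 lookahead=$ remaining=[$]
Step 43: reduce E->E - T. Stack=[E] ptr=19 lookahead=$ remaining=[$]
Step 44: accept. Stack=[E] ptr=19 lookahead=$ remaining=[$]

Answer: 10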